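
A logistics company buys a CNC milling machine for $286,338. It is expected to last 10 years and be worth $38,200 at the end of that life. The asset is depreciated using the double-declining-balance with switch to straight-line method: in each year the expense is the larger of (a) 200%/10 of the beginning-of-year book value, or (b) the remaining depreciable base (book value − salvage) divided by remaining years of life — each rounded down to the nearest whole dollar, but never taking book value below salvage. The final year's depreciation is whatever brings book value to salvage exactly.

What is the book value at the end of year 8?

$48,041

Depreciable base = $286,338 − $38,200 = $248,138.
Year 1: DB = ⌊$286,338 × 200%/10⌋ = $57,267; SL = ⌊$248,138/10⌋ = $24,813 → take DB $57,267. Book value $229,071.
Year 2: DB = ⌊$229,071 × 200%/10⌋ = $45,814; SL = ⌊$190,871/9⌋ = $21,207 → take DB $45,814. Book value $183,257.
Year 3: DB = ⌊$183,257 × 200%/10⌋ = $36,651; SL = ⌊$145,057/8⌋ = $18,132 → take DB $36,651. Book value $146,606.
Year 4: DB = ⌊$146,606 × 200%/10⌋ = $29,321; SL = ⌊$108,406/7⌋ = $15,486 → take DB $29,321. Book value $117,285.
Year 5: DB = ⌊$117,285 × 200%/10⌋ = $23,457; SL = ⌊$79,085/6⌋ = $13,180 → take DB $23,457. Book value $93,828.
Year 6: DB = ⌊$93,828 × 200%/10⌋ = $18,765; SL = ⌊$55,628/5⌋ = $11,125 → take DB $18,765. Book value $75,063.
Year 7: DB = ⌊$75,063 × 200%/10⌋ = $15,012; SL = ⌊$36,863/4⌋ = $9,215 → take DB $15,012. Book value $60,051.
Year 8: DB = ⌊$60,051 × 200%/10⌋ = $12,010; SL = ⌊$21,851/3⌋ = $7,283 → take DB $12,010. Book value $48,041.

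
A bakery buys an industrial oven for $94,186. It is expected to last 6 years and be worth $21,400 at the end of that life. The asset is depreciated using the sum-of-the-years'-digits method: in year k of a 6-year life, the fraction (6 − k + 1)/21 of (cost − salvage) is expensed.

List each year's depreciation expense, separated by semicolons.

Depreciable base = $94,186 − $21,400 = $72,786.
Sum of the years' digits = 6+5+4+3+2+1 = 21.
Year 1: $72,786 × 6/21 = $20,796. Book value $73,390.
Year 2: $72,786 × 5/21 = $17,330. Book value $56,060.
Year 3: $72,786 × 4/21 = $13,864. Book value $42,196.
Year 4: $72,786 × 3/21 = $10,398. Book value $31,798.
Year 5: $72,786 × 2/21 = $6,932. Book value $24,866.
Year 6: $72,786 × 1/21 = $3,466. Book value $21,400.

$20,796; $17,330; $13,864; $10,398; $6,932; $3,466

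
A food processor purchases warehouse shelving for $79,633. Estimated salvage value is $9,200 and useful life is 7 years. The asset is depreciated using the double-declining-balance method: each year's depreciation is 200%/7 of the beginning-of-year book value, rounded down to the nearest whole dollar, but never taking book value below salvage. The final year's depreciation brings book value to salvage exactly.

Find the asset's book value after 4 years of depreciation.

$20,730

Depreciable base = $79,633 − $9,200 = $70,433.
Year 1: ⌊$79,633 × 200%/7⌋ = $22,752. Book value $56,881.
Year 2: ⌊$56,881 × 200%/7⌋ = $16,251. Book value $40,630.
Year 3: ⌊$40,630 × 200%/7⌋ = $11,608. Book value $29,022.
Year 4: ⌊$29,022 × 200%/7⌋ = $8,292. Book value $20,730.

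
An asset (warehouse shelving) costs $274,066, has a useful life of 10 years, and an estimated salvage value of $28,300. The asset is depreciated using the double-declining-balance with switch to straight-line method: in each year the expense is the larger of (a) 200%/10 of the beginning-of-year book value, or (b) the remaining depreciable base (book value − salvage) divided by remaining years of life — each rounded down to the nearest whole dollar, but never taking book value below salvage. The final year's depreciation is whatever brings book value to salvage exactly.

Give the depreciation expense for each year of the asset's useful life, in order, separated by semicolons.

Depreciable base = $274,066 − $28,300 = $245,766.
Year 1: DB = ⌊$274,066 × 200%/10⌋ = $54,813; SL = ⌊$245,766/10⌋ = $24,576 → take DB $54,813. Book value $219,253.
Year 2: DB = ⌊$219,253 × 200%/10⌋ = $43,850; SL = ⌊$190,953/9⌋ = $21,217 → take DB $43,850. Book value $175,403.
Year 3: DB = ⌊$175,403 × 200%/10⌋ = $35,080; SL = ⌊$147,103/8⌋ = $18,387 → take DB $35,080. Book value $140,323.
Year 4: DB = ⌊$140,323 × 200%/10⌋ = $28,064; SL = ⌊$112,023/7⌋ = $16,003 → take DB $28,064. Book value $112,259.
Year 5: DB = ⌊$112,259 × 200%/10⌋ = $22,451; SL = ⌊$83,959/6⌋ = $13,993 → take DB $22,451. Book value $89,808.
Year 6: DB = ⌊$89,808 × 200%/10⌋ = $17,961; SL = ⌊$61,508/5⌋ = $12,301 → take DB $17,961. Book value $71,847.
Year 7: DB = ⌊$71,847 × 200%/10⌋ = $14,369; SL = ⌊$43,547/4⌋ = $10,886 → take DB $14,369. Book value $57,478.
Year 8: DB = ⌊$57,478 × 200%/10⌋ = $11,495; SL = ⌊$29,178/3⌋ = $9,726 → take DB $11,495. Book value $45,983.
Year 9: DB = ⌊$45,983 × 200%/10⌋ = $9,196; SL = ⌊$17,683/2⌋ = $8,841 → take DB $9,196. Book value $36,787.
Year 10 (final): $36,787 − $28,300 = $8,487. Book value $28,300.

$54,813; $43,850; $35,080; $28,064; $22,451; $17,961; $14,369; $11,495; $9,196; $8,487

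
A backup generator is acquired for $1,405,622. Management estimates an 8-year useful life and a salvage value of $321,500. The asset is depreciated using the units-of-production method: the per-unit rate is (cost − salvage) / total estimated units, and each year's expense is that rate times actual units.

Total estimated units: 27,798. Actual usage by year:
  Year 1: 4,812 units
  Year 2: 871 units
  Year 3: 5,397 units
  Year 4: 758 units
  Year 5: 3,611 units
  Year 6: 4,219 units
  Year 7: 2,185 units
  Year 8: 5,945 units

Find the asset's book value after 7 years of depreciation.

Depreciable base = $1,405,622 − $321,500 = $1,084,122.
Rate = $1,084,122 / 27,798 units = $39 per unit.
Year 1: 4,812 × $39 = $187,668. Book value $1,217,954.
Year 2: 871 × $39 = $33,969. Book value $1,183,985.
Year 3: 5,397 × $39 = $210,483. Book value $973,502.
Year 4: 758 × $39 = $29,562. Book value $943,940.
Year 5: 3,611 × $39 = $140,829. Book value $803,111.
Year 6: 4,219 × $39 = $164,541. Book value $638,570.
Year 7: 2,185 × $39 = $85,215. Book value $553,355.

$553,355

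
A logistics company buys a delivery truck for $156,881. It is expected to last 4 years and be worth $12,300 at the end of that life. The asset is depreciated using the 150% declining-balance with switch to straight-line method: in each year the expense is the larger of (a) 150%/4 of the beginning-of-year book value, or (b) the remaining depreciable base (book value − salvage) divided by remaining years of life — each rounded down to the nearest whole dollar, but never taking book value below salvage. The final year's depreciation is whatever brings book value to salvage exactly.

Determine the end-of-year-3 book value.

Depreciable base = $156,881 − $12,300 = $144,581.
Year 1: DB = ⌊$156,881 × 150%/4⌋ = $58,830; SL = ⌊$144,581/4⌋ = $36,145 → take DB $58,830. Book value $98,051.
Year 2: DB = ⌊$98,051 × 150%/4⌋ = $36,769; SL = ⌊$85,751/3⌋ = $28,583 → take DB $36,769. Book value $61,282.
Year 3: DB = ⌊$61,282 × 150%/4⌋ = $22,980; SL = ⌊$48,982/2⌋ = $24,491 → take SL $24,491. Book value $36,791.

$36,791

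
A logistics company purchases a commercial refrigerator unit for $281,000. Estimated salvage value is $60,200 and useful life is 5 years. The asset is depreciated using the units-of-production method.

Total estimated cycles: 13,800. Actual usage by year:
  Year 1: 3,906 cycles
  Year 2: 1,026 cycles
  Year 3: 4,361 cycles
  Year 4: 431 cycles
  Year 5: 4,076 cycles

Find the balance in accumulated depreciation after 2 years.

Depreciable base = $281,000 − $60,200 = $220,800.
Rate = $220,800 / 13,800 cycles = $16 per cycle.
Year 1: 3,906 × $16 = $62,496. Book value $218,504.
Year 2: 1,026 × $16 = $16,416. Book value $202,088.
Accumulated through year 2 = $281,000 − $202,088 = $78,912.

$78,912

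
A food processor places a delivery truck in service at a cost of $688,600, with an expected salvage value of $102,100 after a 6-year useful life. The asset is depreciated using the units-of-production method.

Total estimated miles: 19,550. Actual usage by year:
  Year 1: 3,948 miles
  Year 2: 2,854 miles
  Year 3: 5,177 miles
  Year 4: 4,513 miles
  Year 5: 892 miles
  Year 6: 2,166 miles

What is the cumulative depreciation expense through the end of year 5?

Depreciable base = $688,600 − $102,100 = $586,500.
Rate = $586,500 / 19,550 miles = $30 per mile.
Year 1: 3,948 × $30 = $118,440. Book value $570,160.
Year 2: 2,854 × $30 = $85,620. Book value $484,540.
Year 3: 5,177 × $30 = $155,310. Book value $329,230.
Year 4: 4,513 × $30 = $135,390. Book value $193,840.
Year 5: 892 × $30 = $26,760. Book value $167,080.
Accumulated through year 5 = $688,600 − $167,080 = $521,520.

$521,520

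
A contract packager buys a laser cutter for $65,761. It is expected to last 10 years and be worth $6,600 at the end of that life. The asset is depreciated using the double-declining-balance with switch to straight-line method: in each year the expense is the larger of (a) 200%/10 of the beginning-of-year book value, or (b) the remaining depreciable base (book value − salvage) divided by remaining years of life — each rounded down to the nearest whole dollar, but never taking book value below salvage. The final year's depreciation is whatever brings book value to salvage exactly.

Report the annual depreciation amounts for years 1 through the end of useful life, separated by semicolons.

Depreciable base = $65,761 − $6,600 = $59,161.
Year 1: DB = ⌊$65,761 × 200%/10⌋ = $13,152; SL = ⌊$59,161/10⌋ = $5,916 → take DB $13,152. Book value $52,609.
Year 2: DB = ⌊$52,609 × 200%/10⌋ = $10,521; SL = ⌊$46,009/9⌋ = $5,112 → take DB $10,521. Book value $42,088.
Year 3: DB = ⌊$42,088 × 200%/10⌋ = $8,417; SL = ⌊$35,488/8⌋ = $4,436 → take DB $8,417. Book value $33,671.
Year 4: DB = ⌊$33,671 × 200%/10⌋ = $6,734; SL = ⌊$27,071/7⌋ = $3,867 → take DB $6,734. Book value $26,937.
Year 5: DB = ⌊$26,937 × 200%/10⌋ = $5,387; SL = ⌊$20,337/6⌋ = $3,389 → take DB $5,387. Book value $21,550.
Year 6: DB = ⌊$21,550 × 200%/10⌋ = $4,310; SL = ⌊$14,950/5⌋ = $2,990 → take DB $4,310. Book value $17,240.
Year 7: DB = ⌊$17,240 × 200%/10⌋ = $3,448; SL = ⌊$10,640/4⌋ = $2,660 → take DB $3,448. Book value $13,792.
Year 8: DB = ⌊$13,792 × 200%/10⌋ = $2,758; SL = ⌊$7,192/3⌋ = $2,397 → take DB $2,758. Book value $11,034.
Year 9: DB = ⌊$11,034 × 200%/10⌋ = $2,206; SL = ⌊$4,434/2⌋ = $2,217 → take SL $2,217. Book value $8,817.
Year 10 (final): $8,817 − $6,600 = $2,217. Book value $6,600.

$13,152; $10,521; $8,417; $6,734; $5,387; $4,310; $3,448; $2,758; $2,217; $2,217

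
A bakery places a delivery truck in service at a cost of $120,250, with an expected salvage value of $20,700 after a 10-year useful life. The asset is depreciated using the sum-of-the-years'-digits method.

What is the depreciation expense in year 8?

Depreciable base = $120,250 − $20,700 = $99,550.
Sum of the years' digits = 10+9+8+7+6+5+4+3+2+1 = 55.
Year 1: $99,550 × 10/55 = $18,100. Book value $102,150.
Year 2: $99,550 × 9/55 = $16,290. Book value $85,860.
Year 3: $99,550 × 8/55 = $14,480. Book value $71,380.
Year 4: $99,550 × 7/55 = $12,670. Book value $58,710.
Year 5: $99,550 × 6/55 = $10,860. Book value $47,850.
Year 6: $99,550 × 5/55 = $9,050. Book value $38,800.
Year 7: $99,550 × 4/55 = $7,240. Book value $31,560.
Year 8: $99,550 × 3/55 = $5,430. Book value $26,130.

$5,430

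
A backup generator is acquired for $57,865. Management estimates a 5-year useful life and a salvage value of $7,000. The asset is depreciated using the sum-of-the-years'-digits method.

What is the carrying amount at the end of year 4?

$10,391

Depreciable base = $57,865 − $7,000 = $50,865.
Sum of the years' digits = 5+4+3+2+1 = 15.
Year 1: $50,865 × 5/15 = $16,955. Book value $40,910.
Year 2: $50,865 × 4/15 = $13,564. Book value $27,346.
Year 3: $50,865 × 3/15 = $10,173. Book value $17,173.
Year 4: $50,865 × 2/15 = $6,782. Book value $10,391.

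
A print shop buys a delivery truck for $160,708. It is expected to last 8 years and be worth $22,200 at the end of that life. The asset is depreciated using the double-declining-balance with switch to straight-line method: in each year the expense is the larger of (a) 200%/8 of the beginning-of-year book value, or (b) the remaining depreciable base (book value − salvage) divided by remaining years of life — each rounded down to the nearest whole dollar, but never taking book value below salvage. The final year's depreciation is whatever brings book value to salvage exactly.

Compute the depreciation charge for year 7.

Depreciable base = $160,708 − $22,200 = $138,508.
Year 1: DB = ⌊$160,708 × 200%/8⌋ = $40,177; SL = ⌊$138,508/8⌋ = $17,313 → take DB $40,177. Book value $120,531.
Year 2: DB = ⌊$120,531 × 200%/8⌋ = $30,132; SL = ⌊$98,331/7⌋ = $14,047 → take DB $30,132. Book value $90,399.
Year 3: DB = ⌊$90,399 × 200%/8⌋ = $22,599; SL = ⌊$68,199/6⌋ = $11,366 → take DB $22,599. Book value $67,800.
Year 4: DB = ⌊$67,800 × 200%/8⌋ = $16,950; SL = ⌊$45,600/5⌋ = $9,120 → take DB $16,950. Book value $50,850.
Year 5: DB = ⌊$50,850 × 200%/8⌋ = $12,712; SL = ⌊$28,650/4⌋ = $7,162 → take DB $12,712. Book value $38,138.
Year 6: DB = ⌊$38,138 × 200%/8⌋ = $9,534; SL = ⌊$15,938/3⌋ = $5,312 → take DB $9,534. Book value $28,604.
Year 7: DB = ⌊$28,604 × 200%/8⌋ = $7,151; SL = ⌊$6,404/2⌋ = $3,202 → take DB $7,151, capped at $6,404. Book value $22,200.

$6,404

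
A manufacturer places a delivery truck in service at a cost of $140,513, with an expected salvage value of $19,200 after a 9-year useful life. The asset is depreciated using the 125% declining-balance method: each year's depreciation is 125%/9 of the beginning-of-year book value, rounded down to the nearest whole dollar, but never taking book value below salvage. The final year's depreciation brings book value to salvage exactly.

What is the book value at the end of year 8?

Depreciable base = $140,513 − $19,200 = $121,313.
Year 1: ⌊$140,513 × 125%/9⌋ = $19,515. Book value $120,998.
Year 2: ⌊$120,998 × 125%/9⌋ = $16,805. Book value $104,193.
Year 3: ⌊$104,193 × 125%/9⌋ = $14,471. Book value $89,722.
Year 4: ⌊$89,722 × 125%/9⌋ = $12,461. Book value $77,261.
Year 5: ⌊$77,261 × 125%/9⌋ = $10,730. Book value $66,531.
Year 6: ⌊$66,531 × 125%/9⌋ = $9,240. Book value $57,291.
Year 7: ⌊$57,291 × 125%/9⌋ = $7,957. Book value $49,334.
Year 8: ⌊$49,334 × 125%/9⌋ = $6,851. Book value $42,483.

$42,483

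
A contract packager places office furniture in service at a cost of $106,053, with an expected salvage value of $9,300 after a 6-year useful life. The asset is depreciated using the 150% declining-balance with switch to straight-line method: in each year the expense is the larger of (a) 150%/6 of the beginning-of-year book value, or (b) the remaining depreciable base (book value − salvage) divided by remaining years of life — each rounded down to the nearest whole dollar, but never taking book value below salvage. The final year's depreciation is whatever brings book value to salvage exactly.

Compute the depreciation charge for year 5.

Depreciable base = $106,053 − $9,300 = $96,753.
Year 1: DB = ⌊$106,053 × 150%/6⌋ = $26,513; SL = ⌊$96,753/6⌋ = $16,125 → take DB $26,513. Book value $79,540.
Year 2: DB = ⌊$79,540 × 150%/6⌋ = $19,885; SL = ⌊$70,240/5⌋ = $14,048 → take DB $19,885. Book value $59,655.
Year 3: DB = ⌊$59,655 × 150%/6⌋ = $14,913; SL = ⌊$50,355/4⌋ = $12,588 → take DB $14,913. Book value $44,742.
Year 4: DB = ⌊$44,742 × 150%/6⌋ = $11,185; SL = ⌊$35,442/3⌋ = $11,814 → take SL $11,814. Book value $32,928.
Year 5: DB = ⌊$32,928 × 150%/6⌋ = $8,232; SL = ⌊$23,628/2⌋ = $11,814 → take SL $11,814. Book value $21,114.

$11,814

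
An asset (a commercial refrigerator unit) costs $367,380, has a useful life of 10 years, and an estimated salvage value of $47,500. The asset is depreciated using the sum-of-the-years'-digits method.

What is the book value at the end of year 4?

Depreciable base = $367,380 − $47,500 = $319,880.
Sum of the years' digits = 10+9+8+7+6+5+4+3+2+1 = 55.
Year 1: $319,880 × 10/55 = $58,160. Book value $309,220.
Year 2: $319,880 × 9/55 = $52,344. Book value $256,876.
Year 3: $319,880 × 8/55 = $46,528. Book value $210,348.
Year 4: $319,880 × 7/55 = $40,712. Book value $169,636.

$169,636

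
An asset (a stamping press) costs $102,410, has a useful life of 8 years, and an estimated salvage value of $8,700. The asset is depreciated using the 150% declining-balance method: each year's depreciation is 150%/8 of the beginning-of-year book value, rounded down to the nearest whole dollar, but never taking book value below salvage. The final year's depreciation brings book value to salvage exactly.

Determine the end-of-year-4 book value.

$44,633

Depreciable base = $102,410 − $8,700 = $93,710.
Year 1: ⌊$102,410 × 150%/8⌋ = $19,201. Book value $83,209.
Year 2: ⌊$83,209 × 150%/8⌋ = $15,601. Book value $67,608.
Year 3: ⌊$67,608 × 150%/8⌋ = $12,676. Book value $54,932.
Year 4: ⌊$54,932 × 150%/8⌋ = $10,299. Book value $44,633.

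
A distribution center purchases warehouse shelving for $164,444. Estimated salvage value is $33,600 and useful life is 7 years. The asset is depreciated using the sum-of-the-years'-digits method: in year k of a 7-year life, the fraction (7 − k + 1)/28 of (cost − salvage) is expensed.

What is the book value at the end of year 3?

$80,330

Depreciable base = $164,444 − $33,600 = $130,844.
Sum of the years' digits = 7+6+5+4+3+2+1 = 28.
Year 1: $130,844 × 7/28 = $32,711. Book value $131,733.
Year 2: $130,844 × 6/28 = $28,038. Book value $103,695.
Year 3: $130,844 × 5/28 = $23,365. Book value $80,330.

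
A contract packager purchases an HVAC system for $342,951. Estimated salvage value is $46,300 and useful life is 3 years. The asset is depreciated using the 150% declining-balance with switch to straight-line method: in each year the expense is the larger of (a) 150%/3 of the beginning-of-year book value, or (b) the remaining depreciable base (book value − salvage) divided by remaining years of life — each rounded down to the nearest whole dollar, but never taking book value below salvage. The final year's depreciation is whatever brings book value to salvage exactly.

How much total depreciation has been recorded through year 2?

Depreciable base = $342,951 − $46,300 = $296,651.
Year 1: DB = ⌊$342,951 × 150%/3⌋ = $171,475; SL = ⌊$296,651/3⌋ = $98,883 → take DB $171,475. Book value $171,476.
Year 2: DB = ⌊$171,476 × 150%/3⌋ = $85,738; SL = ⌊$125,176/2⌋ = $62,588 → take DB $85,738. Book value $85,738.
Accumulated through year 2 = $342,951 − $85,738 = $257,213.

$257,213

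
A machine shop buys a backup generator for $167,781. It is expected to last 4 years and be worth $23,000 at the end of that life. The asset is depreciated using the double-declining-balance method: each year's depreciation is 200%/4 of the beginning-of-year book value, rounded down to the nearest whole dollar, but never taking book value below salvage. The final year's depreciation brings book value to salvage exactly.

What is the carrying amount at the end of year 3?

Depreciable base = $167,781 − $23,000 = $144,781.
Year 1: ⌊$167,781 × 200%/4⌋ = $83,890. Book value $83,891.
Year 2: ⌊$83,891 × 200%/4⌋ = $41,945. Book value $41,946.
Year 3: ⌊$41,946 × 200%/4⌋ = $20,973, capped at $18,946. Book value $23,000.

$23,000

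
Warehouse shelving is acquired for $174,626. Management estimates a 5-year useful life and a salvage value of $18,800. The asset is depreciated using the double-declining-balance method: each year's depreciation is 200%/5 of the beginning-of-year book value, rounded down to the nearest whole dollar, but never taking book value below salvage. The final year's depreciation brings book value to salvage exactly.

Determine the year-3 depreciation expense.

Depreciable base = $174,626 − $18,800 = $155,826.
Year 1: ⌊$174,626 × 200%/5⌋ = $69,850. Book value $104,776.
Year 2: ⌊$104,776 × 200%/5⌋ = $41,910. Book value $62,866.
Year 3: ⌊$62,866 × 200%/5⌋ = $25,146. Book value $37,720.

$25,146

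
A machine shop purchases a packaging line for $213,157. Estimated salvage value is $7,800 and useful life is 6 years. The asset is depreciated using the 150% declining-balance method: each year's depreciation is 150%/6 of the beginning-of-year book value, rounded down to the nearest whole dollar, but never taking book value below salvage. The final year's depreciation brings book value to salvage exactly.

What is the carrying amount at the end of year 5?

Depreciable base = $213,157 − $7,800 = $205,357.
Year 1: ⌊$213,157 × 150%/6⌋ = $53,289. Book value $159,868.
Year 2: ⌊$159,868 × 150%/6⌋ = $39,967. Book value $119,901.
Year 3: ⌊$119,901 × 150%/6⌋ = $29,975. Book value $89,926.
Year 4: ⌊$89,926 × 150%/6⌋ = $22,481. Book value $67,445.
Year 5: ⌊$67,445 × 150%/6⌋ = $16,861. Book value $50,584.

$50,584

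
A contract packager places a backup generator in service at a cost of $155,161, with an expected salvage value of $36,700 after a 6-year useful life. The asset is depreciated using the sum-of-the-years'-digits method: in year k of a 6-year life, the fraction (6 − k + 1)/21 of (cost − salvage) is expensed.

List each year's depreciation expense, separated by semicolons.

$33,846; $28,205; $22,564; $16,923; $11,282; $5,641

Depreciable base = $155,161 − $36,700 = $118,461.
Sum of the years' digits = 6+5+4+3+2+1 = 21.
Year 1: $118,461 × 6/21 = $33,846. Book value $121,315.
Year 2: $118,461 × 5/21 = $28,205. Book value $93,110.
Year 3: $118,461 × 4/21 = $22,564. Book value $70,546.
Year 4: $118,461 × 3/21 = $16,923. Book value $53,623.
Year 5: $118,461 × 2/21 = $11,282. Book value $42,341.
Year 6: $118,461 × 1/21 = $5,641. Book value $36,700.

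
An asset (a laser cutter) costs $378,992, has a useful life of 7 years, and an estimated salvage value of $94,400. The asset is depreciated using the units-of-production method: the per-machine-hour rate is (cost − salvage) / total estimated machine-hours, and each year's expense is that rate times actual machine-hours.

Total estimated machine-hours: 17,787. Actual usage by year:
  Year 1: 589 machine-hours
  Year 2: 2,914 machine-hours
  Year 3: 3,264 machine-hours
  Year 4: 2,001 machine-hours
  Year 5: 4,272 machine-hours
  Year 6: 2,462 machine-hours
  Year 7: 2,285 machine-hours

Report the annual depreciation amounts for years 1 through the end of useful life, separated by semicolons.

$9,424; $46,624; $52,224; $32,016; $68,352; $39,392; $36,560

Depreciable base = $378,992 − $94,400 = $284,592.
Rate = $284,592 / 17,787 machine-hours = $16 per machine-hour.
Year 1: 589 × $16 = $9,424. Book value $369,568.
Year 2: 2,914 × $16 = $46,624. Book value $322,944.
Year 3: 3,264 × $16 = $52,224. Book value $270,720.
Year 4: 2,001 × $16 = $32,016. Book value $238,704.
Year 5: 4,272 × $16 = $68,352. Book value $170,352.
Year 6: 2,462 × $16 = $39,392. Book value $130,960.
Year 7: 2,285 × $16 = $36,560. Book value $94,400.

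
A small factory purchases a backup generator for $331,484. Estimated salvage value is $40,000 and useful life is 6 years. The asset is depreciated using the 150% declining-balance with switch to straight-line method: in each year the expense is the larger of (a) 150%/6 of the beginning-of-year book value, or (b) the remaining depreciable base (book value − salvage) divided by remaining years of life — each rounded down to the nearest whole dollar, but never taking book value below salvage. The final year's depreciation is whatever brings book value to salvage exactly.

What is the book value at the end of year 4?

$104,884

Depreciable base = $331,484 − $40,000 = $291,484.
Year 1: DB = ⌊$331,484 × 150%/6⌋ = $82,871; SL = ⌊$291,484/6⌋ = $48,580 → take DB $82,871. Book value $248,613.
Year 2: DB = ⌊$248,613 × 150%/6⌋ = $62,153; SL = ⌊$208,613/5⌋ = $41,722 → take DB $62,153. Book value $186,460.
Year 3: DB = ⌊$186,460 × 150%/6⌋ = $46,615; SL = ⌊$146,460/4⌋ = $36,615 → take DB $46,615. Book value $139,845.
Year 4: DB = ⌊$139,845 × 150%/6⌋ = $34,961; SL = ⌊$99,845/3⌋ = $33,281 → take DB $34,961. Book value $104,884.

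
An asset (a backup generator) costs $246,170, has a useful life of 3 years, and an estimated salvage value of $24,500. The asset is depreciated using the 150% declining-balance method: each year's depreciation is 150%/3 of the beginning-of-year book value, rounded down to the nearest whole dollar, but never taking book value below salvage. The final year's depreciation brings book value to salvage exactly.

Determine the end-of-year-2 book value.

$61,543

Depreciable base = $246,170 − $24,500 = $221,670.
Year 1: ⌊$246,170 × 150%/3⌋ = $123,085. Book value $123,085.
Year 2: ⌊$123,085 × 150%/3⌋ = $61,542. Book value $61,543.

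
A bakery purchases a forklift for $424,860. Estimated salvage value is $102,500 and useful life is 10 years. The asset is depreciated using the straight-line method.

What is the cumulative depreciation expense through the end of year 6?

Depreciable base = $424,860 − $102,500 = $322,360.
Annual expense = $322,360 / 10 = $32,236.
End of year 1: book value $392,624.
End of year 2: book value $360,388.
End of year 3: book value $328,152.
End of year 4: book value $295,916.
End of year 5: book value $263,680.
End of year 6: book value $231,444.
Accumulated through year 6 = $424,860 − $231,444 = $193,416.

$193,416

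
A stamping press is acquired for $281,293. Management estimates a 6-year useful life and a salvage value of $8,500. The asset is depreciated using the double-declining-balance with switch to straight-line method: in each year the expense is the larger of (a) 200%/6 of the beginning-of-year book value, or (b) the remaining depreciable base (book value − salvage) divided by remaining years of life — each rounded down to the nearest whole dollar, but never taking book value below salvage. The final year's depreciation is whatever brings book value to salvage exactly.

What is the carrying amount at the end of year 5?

$32,033

Depreciable base = $281,293 − $8,500 = $272,793.
Year 1: DB = ⌊$281,293 × 200%/6⌋ = $93,764; SL = ⌊$272,793/6⌋ = $45,465 → take DB $93,764. Book value $187,529.
Year 2: DB = ⌊$187,529 × 200%/6⌋ = $62,509; SL = ⌊$179,029/5⌋ = $35,805 → take DB $62,509. Book value $125,020.
Year 3: DB = ⌊$125,020 × 200%/6⌋ = $41,673; SL = ⌊$116,520/4⌋ = $29,130 → take DB $41,673. Book value $83,347.
Year 4: DB = ⌊$83,347 × 200%/6⌋ = $27,782; SL = ⌊$74,847/3⌋ = $24,949 → take DB $27,782. Book value $55,565.
Year 5: DB = ⌊$55,565 × 200%/6⌋ = $18,521; SL = ⌊$47,065/2⌋ = $23,532 → take SL $23,532. Book value $32,033.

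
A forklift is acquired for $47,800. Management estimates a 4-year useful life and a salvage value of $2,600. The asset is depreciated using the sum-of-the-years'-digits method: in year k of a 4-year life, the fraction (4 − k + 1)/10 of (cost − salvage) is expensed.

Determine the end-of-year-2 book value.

$16,160

Depreciable base = $47,800 − $2,600 = $45,200.
Sum of the years' digits = 4+3+2+1 = 10.
Year 1: $45,200 × 4/10 = $18,080. Book value $29,720.
Year 2: $45,200 × 3/10 = $13,560. Book value $16,160.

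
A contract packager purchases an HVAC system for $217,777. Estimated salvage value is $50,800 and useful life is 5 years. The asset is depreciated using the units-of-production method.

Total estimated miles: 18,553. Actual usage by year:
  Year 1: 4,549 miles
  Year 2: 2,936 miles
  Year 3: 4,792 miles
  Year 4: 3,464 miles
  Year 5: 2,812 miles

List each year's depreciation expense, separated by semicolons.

Depreciable base = $217,777 − $50,800 = $166,977.
Rate = $166,977 / 18,553 miles = $9 per mile.
Year 1: 4,549 × $9 = $40,941. Book value $176,836.
Year 2: 2,936 × $9 = $26,424. Book value $150,412.
Year 3: 4,792 × $9 = $43,128. Book value $107,284.
Year 4: 3,464 × $9 = $31,176. Book value $76,108.
Year 5: 2,812 × $9 = $25,308. Book value $50,800.

$40,941; $26,424; $43,128; $31,176; $25,308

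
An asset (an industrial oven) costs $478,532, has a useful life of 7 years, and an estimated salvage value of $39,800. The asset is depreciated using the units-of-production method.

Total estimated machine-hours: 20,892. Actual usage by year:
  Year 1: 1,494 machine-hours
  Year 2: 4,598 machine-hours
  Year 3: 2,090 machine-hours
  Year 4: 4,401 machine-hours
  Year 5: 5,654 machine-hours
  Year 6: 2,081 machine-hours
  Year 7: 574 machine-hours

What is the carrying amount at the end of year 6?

Depreciable base = $478,532 − $39,800 = $438,732.
Rate = $438,732 / 20,892 machine-hours = $21 per machine-hour.
Year 1: 1,494 × $21 = $31,374. Book value $447,158.
Year 2: 4,598 × $21 = $96,558. Book value $350,600.
Year 3: 2,090 × $21 = $43,890. Book value $306,710.
Year 4: 4,401 × $21 = $92,421. Book value $214,289.
Year 5: 5,654 × $21 = $118,734. Book value $95,555.
Year 6: 2,081 × $21 = $43,701. Book value $51,854.

$51,854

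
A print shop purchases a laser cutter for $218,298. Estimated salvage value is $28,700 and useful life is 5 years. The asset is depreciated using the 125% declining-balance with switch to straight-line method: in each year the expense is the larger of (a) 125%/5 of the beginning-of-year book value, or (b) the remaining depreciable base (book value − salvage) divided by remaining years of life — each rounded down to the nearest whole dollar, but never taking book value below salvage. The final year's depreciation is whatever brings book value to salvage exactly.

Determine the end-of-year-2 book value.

$122,793

Depreciable base = $218,298 − $28,700 = $189,598.
Year 1: DB = ⌊$218,298 × 125%/5⌋ = $54,574; SL = ⌊$189,598/5⌋ = $37,919 → take DB $54,574. Book value $163,724.
Year 2: DB = ⌊$163,724 × 125%/5⌋ = $40,931; SL = ⌊$135,024/4⌋ = $33,756 → take DB $40,931. Book value $122,793.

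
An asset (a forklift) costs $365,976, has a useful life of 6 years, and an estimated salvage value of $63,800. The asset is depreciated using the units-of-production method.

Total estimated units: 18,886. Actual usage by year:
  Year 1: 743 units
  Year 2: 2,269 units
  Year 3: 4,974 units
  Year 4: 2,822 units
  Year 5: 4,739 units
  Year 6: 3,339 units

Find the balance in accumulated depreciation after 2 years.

$48,192

Depreciable base = $365,976 − $63,800 = $302,176.
Rate = $302,176 / 18,886 units = $16 per unit.
Year 1: 743 × $16 = $11,888. Book value $354,088.
Year 2: 2,269 × $16 = $36,304. Book value $317,784.
Accumulated through year 2 = $365,976 − $317,784 = $48,192.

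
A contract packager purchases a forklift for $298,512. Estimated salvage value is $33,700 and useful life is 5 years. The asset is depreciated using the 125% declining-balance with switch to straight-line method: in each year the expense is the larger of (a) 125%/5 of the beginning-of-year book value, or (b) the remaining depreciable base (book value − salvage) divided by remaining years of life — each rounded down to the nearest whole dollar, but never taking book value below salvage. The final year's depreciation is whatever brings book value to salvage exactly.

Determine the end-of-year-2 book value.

$167,913

Depreciable base = $298,512 − $33,700 = $264,812.
Year 1: DB = ⌊$298,512 × 125%/5⌋ = $74,628; SL = ⌊$264,812/5⌋ = $52,962 → take DB $74,628. Book value $223,884.
Year 2: DB = ⌊$223,884 × 125%/5⌋ = $55,971; SL = ⌊$190,184/4⌋ = $47,546 → take DB $55,971. Book value $167,913.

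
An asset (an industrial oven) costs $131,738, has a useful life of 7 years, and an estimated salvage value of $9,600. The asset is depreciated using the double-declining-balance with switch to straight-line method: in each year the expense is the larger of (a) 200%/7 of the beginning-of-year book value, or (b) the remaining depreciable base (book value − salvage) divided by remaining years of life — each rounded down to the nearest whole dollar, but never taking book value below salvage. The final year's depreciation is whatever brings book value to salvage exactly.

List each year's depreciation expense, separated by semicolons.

$37,639; $26,885; $19,204; $13,717; $9,798; $7,447; $7,448

Depreciable base = $131,738 − $9,600 = $122,138.
Year 1: DB = ⌊$131,738 × 200%/7⌋ = $37,639; SL = ⌊$122,138/7⌋ = $17,448 → take DB $37,639. Book value $94,099.
Year 2: DB = ⌊$94,099 × 200%/7⌋ = $26,885; SL = ⌊$84,499/6⌋ = $14,083 → take DB $26,885. Book value $67,214.
Year 3: DB = ⌊$67,214 × 200%/7⌋ = $19,204; SL = ⌊$57,614/5⌋ = $11,522 → take DB $19,204. Book value $48,010.
Year 4: DB = ⌊$48,010 × 200%/7⌋ = $13,717; SL = ⌊$38,410/4⌋ = $9,602 → take DB $13,717. Book value $34,293.
Year 5: DB = ⌊$34,293 × 200%/7⌋ = $9,798; SL = ⌊$24,693/3⌋ = $8,231 → take DB $9,798. Book value $24,495.
Year 6: DB = ⌊$24,495 × 200%/7⌋ = $6,998; SL = ⌊$14,895/2⌋ = $7,447 → take SL $7,447. Book value $17,048.
Year 7 (final): $17,048 − $9,600 = $7,448. Book value $9,600.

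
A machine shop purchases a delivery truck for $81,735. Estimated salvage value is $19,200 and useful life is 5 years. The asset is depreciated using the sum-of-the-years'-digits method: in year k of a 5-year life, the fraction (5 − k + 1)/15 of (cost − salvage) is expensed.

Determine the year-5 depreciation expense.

$4,169

Depreciable base = $81,735 − $19,200 = $62,535.
Sum of the years' digits = 5+4+3+2+1 = 15.
Year 1: $62,535 × 5/15 = $20,845. Book value $60,890.
Year 2: $62,535 × 4/15 = $16,676. Book value $44,214.
Year 3: $62,535 × 3/15 = $12,507. Book value $31,707.
Year 4: $62,535 × 2/15 = $8,338. Book value $23,369.
Year 5: $62,535 × 1/15 = $4,169. Book value $19,200.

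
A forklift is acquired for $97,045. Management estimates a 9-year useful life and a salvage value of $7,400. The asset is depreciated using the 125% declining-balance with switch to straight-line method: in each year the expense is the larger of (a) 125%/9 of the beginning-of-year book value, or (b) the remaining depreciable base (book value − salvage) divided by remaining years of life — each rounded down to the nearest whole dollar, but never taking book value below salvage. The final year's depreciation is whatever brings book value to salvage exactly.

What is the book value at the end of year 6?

$34,685

Depreciable base = $97,045 − $7,400 = $89,645.
Year 1: DB = ⌊$97,045 × 125%/9⌋ = $13,478; SL = ⌊$89,645/9⌋ = $9,960 → take DB $13,478. Book value $83,567.
Year 2: DB = ⌊$83,567 × 125%/9⌋ = $11,606; SL = ⌊$76,167/8⌋ = $9,520 → take DB $11,606. Book value $71,961.
Year 3: DB = ⌊$71,961 × 125%/9⌋ = $9,994; SL = ⌊$64,561/7⌋ = $9,223 → take DB $9,994. Book value $61,967.
Year 4: DB = ⌊$61,967 × 125%/9⌋ = $8,606; SL = ⌊$54,567/6⌋ = $9,094 → take SL $9,094. Book value $52,873.
Year 5: DB = ⌊$52,873 × 125%/9⌋ = $7,343; SL = ⌊$45,473/5⌋ = $9,094 → take SL $9,094. Book value $43,779.
Year 6: DB = ⌊$43,779 × 125%/9⌋ = $6,080; SL = ⌊$36,379/4⌋ = $9,094 → take SL $9,094. Book value $34,685.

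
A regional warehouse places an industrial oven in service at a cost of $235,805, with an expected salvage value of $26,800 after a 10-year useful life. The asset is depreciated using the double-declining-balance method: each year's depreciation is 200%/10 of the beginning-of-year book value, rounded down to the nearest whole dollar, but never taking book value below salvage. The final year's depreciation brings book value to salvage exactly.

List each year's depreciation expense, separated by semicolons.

$47,161; $37,728; $30,183; $24,146; $19,317; $15,454; $12,363; $9,890; $7,912; $4,851

Depreciable base = $235,805 − $26,800 = $209,005.
Year 1: ⌊$235,805 × 200%/10⌋ = $47,161. Book value $188,644.
Year 2: ⌊$188,644 × 200%/10⌋ = $37,728. Book value $150,916.
Year 3: ⌊$150,916 × 200%/10⌋ = $30,183. Book value $120,733.
Year 4: ⌊$120,733 × 200%/10⌋ = $24,146. Book value $96,587.
Year 5: ⌊$96,587 × 200%/10⌋ = $19,317. Book value $77,270.
Year 6: ⌊$77,270 × 200%/10⌋ = $15,454. Book value $61,816.
Year 7: ⌊$61,816 × 200%/10⌋ = $12,363. Book value $49,453.
Year 8: ⌊$49,453 × 200%/10⌋ = $9,890. Book value $39,563.
Year 9: ⌊$39,563 × 200%/10⌋ = $7,912. Book value $31,651.
Year 10 (final): $31,651 − $26,800 = $4,851. Book value $26,800.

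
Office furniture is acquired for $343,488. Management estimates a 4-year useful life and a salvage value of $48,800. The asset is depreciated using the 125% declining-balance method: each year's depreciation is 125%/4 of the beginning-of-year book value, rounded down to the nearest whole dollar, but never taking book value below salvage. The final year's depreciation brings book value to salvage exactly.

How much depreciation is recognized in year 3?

Depreciable base = $343,488 − $48,800 = $294,688.
Year 1: ⌊$343,488 × 125%/4⌋ = $107,340. Book value $236,148.
Year 2: ⌊$236,148 × 125%/4⌋ = $73,796. Book value $162,352.
Year 3: ⌊$162,352 × 125%/4⌋ = $50,735. Book value $111,617.

$50,735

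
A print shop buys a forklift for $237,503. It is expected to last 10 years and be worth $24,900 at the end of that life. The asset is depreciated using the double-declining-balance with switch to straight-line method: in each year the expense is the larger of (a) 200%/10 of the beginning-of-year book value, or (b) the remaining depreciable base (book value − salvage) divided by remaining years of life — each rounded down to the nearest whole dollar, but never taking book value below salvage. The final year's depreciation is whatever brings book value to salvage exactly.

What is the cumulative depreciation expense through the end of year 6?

Depreciable base = $237,503 − $24,900 = $212,603.
Year 1: DB = ⌊$237,503 × 200%/10⌋ = $47,500; SL = ⌊$212,603/10⌋ = $21,260 → take DB $47,500. Book value $190,003.
Year 2: DB = ⌊$190,003 × 200%/10⌋ = $38,000; SL = ⌊$165,103/9⌋ = $18,344 → take DB $38,000. Book value $152,003.
Year 3: DB = ⌊$152,003 × 200%/10⌋ = $30,400; SL = ⌊$127,103/8⌋ = $15,887 → take DB $30,400. Book value $121,603.
Year 4: DB = ⌊$121,603 × 200%/10⌋ = $24,320; SL = ⌊$96,703/7⌋ = $13,814 → take DB $24,320. Book value $97,283.
Year 5: DB = ⌊$97,283 × 200%/10⌋ = $19,456; SL = ⌊$72,383/6⌋ = $12,063 → take DB $19,456. Book value $77,827.
Year 6: DB = ⌊$77,827 × 200%/10⌋ = $15,565; SL = ⌊$52,927/5⌋ = $10,585 → take DB $15,565. Book value $62,262.
Accumulated through year 6 = $237,503 − $62,262 = $175,241.

$175,241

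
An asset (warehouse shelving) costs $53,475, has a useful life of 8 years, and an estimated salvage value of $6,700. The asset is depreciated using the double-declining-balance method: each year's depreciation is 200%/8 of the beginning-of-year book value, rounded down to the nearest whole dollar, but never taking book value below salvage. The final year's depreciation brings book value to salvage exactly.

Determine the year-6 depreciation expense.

Depreciable base = $53,475 − $6,700 = $46,775.
Year 1: ⌊$53,475 × 200%/8⌋ = $13,368. Book value $40,107.
Year 2: ⌊$40,107 × 200%/8⌋ = $10,026. Book value $30,081.
Year 3: ⌊$30,081 × 200%/8⌋ = $7,520. Book value $22,561.
Year 4: ⌊$22,561 × 200%/8⌋ = $5,640. Book value $16,921.
Year 5: ⌊$16,921 × 200%/8⌋ = $4,230. Book value $12,691.
Year 6: ⌊$12,691 × 200%/8⌋ = $3,172. Book value $9,519.

$3,172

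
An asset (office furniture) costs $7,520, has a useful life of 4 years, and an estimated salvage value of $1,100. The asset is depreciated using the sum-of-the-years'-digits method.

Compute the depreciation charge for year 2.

$1,926

Depreciable base = $7,520 − $1,100 = $6,420.
Sum of the years' digits = 4+3+2+1 = 10.
Year 1: $6,420 × 4/10 = $2,568. Book value $4,952.
Year 2: $6,420 × 3/10 = $1,926. Book value $3,026.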